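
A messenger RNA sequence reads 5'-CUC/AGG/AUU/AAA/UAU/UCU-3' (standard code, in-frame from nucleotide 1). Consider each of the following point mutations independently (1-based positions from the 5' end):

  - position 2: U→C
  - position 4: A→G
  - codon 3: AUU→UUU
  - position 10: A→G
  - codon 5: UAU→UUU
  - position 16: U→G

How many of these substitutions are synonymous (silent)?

0

Codon 1: CUC (Leu) → CCC (Pro) — missense.
Codon 2: AGG (Arg) → GGG (Gly) — missense.
Codon 3: AUU (Ile) → UUU (Phe) — missense.
Codon 4: AAA (Lys) → GAA (Glu) — missense.
Codon 5: UAU (Tyr) → UUU (Phe) — missense.
Codon 6: UCU (Ser) → GCU (Ala) — missense.
Synonymous: 0 of 6.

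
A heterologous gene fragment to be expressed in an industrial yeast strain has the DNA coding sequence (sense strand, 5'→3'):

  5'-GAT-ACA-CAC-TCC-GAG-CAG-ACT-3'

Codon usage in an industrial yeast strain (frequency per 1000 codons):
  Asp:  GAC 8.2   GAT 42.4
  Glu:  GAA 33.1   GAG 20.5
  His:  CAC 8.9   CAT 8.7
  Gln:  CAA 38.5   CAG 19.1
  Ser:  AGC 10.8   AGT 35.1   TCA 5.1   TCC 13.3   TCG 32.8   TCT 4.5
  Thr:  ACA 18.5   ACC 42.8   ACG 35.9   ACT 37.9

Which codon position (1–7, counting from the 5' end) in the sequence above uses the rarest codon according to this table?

Codon 1 GAT (Asp): 42.4 per 1000.
Codon 2 ACA (Thr): 18.5 per 1000.
Codon 3 CAC (His): 8.9 per 1000.
Codon 4 TCC (Ser): 13.3 per 1000.
Codon 5 GAG (Glu): 20.5 per 1000.
Codon 6 CAG (Gln): 19.1 per 1000.
Codon 7 ACT (Thr): 37.9 per 1000.
Lowest frequency is 8.9 at codon 3.

3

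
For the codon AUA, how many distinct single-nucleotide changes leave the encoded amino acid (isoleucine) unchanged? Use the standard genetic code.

2

Position 1: none → 0 synonymous.
Position 2: none → 0 synonymous.
Position 3: AUU, AUC → 2 synonymous.
Total: 0 + 0 + 2 = 2.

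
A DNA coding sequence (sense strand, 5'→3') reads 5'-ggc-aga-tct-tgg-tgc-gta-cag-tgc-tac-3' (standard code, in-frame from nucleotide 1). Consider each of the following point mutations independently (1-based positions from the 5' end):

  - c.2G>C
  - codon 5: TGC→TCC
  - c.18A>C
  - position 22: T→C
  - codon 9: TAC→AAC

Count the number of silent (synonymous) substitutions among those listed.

1

Codon 1: GGC (Gly) → GCC (Ala) — missense.
Codon 5: TGC (Cys) → TCC (Ser) — missense.
Codon 6: GTA (Val) → GTC (Val) — synonymous.
Codon 8: TGC (Cys) → CGC (Arg) — missense.
Codon 9: TAC (Tyr) → AAC (Asn) — missense.
Synonymous: 1 of 5.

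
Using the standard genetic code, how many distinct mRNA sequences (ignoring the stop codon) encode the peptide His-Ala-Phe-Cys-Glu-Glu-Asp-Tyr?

512

His: 2 codons.
Ala: 4 codons.
Phe: 2 codons.
Cys: 2 codons.
Glu: 2 codons.
Glu: 2 codons.
Asp: 2 codons.
Tyr: 2 codons.
2 × 4 × 2 × 2 × 2 × 2 × 2 × 2 = 512.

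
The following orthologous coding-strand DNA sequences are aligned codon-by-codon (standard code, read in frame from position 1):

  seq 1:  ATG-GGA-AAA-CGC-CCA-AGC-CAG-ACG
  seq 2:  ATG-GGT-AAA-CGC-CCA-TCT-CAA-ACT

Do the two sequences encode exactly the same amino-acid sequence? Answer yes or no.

yes

Codon 1: ATG Met / ATG Met — identical.
Codon 2: GGA Gly / GGT Gly — synonymous.
Codon 3: AAA Lys / AAA Lys — identical.
Codon 4: CGC Arg / CGC Arg — identical.
Codon 5: CCA Pro / CCA Pro — identical.
Codon 6: AGC Ser / TCT Ser — synonymous.
Codon 7: CAG Gln / CAA Gln — synonymous.
Codon 8: ACG Thr / ACT Thr — synonymous.
Nonsynonymous differences: 0 → same protein.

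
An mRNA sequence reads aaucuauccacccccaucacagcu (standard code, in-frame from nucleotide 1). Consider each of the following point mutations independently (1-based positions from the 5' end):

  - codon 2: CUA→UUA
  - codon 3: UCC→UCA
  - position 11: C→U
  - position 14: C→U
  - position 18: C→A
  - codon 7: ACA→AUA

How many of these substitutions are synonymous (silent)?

3

Codon 2: CUA (Leu) → UUA (Leu) — synonymous.
Codon 3: UCC (Ser) → UCA (Ser) — synonymous.
Codon 4: ACC (Thr) → AUC (Ile) — missense.
Codon 5: CCC (Pro) → CUC (Leu) — missense.
Codon 6: AUC (Ile) → AUA (Ile) — synonymous.
Codon 7: ACA (Thr) → AUA (Ile) — missense.
Synonymous: 3 of 6.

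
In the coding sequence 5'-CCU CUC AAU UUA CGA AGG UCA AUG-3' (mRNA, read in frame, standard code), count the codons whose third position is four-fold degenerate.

Codon 1 CCU (Pro): third position 4-fold.
Codon 2 CUC (Leu): third position 4-fold.
Codon 3 AAU (Asn): third position 2-fold.
Codon 4 UUA (Leu): third position 2-fold.
Codon 5 CGA (Arg): third position 4-fold.
Codon 6 AGG (Arg): third position 2-fold.
Codon 7 UCA (Ser): third position 4-fold.
Codon 8 AUG (Met): third position 1-fold.
Four-fold degenerate third positions: 4.

4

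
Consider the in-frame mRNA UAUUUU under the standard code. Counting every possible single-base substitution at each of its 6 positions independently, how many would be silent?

2

Codon 1 (UAU, Tyr): 1 synonymous substitution.
Codon 2 (UUU, Phe): 1 synonymous substitution.
Total: 1 + 1 = 2.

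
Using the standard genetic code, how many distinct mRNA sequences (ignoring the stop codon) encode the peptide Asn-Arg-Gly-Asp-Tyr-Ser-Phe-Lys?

4608

Asn: 2 codons.
Arg: 6 codons.
Gly: 4 codons.
Asp: 2 codons.
Tyr: 2 codons.
Ser: 6 codons.
Phe: 2 codons.
Lys: 2 codons.
2 × 6 × 4 × 2 × 2 × 6 × 2 × 2 = 4608.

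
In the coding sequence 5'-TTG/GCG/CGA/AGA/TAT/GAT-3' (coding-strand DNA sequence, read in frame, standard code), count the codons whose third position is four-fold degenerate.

Codon 1 TTG (Leu): third position 2-fold.
Codon 2 GCG (Ala): third position 4-fold.
Codon 3 CGA (Arg): third position 4-fold.
Codon 4 AGA (Arg): third position 2-fold.
Codon 5 TAT (Tyr): third position 2-fold.
Codon 6 GAT (Asp): third position 2-fold.
Four-fold degenerate third positions: 2.

2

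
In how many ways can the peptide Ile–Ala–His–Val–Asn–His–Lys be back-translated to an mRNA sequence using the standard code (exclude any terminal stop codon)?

768

Ile: 3 codons.
Ala: 4 codons.
His: 2 codons.
Val: 4 codons.
Asn: 2 codons.
His: 2 codons.
Lys: 2 codons.
3 × 4 × 2 × 4 × 2 × 2 × 2 = 768.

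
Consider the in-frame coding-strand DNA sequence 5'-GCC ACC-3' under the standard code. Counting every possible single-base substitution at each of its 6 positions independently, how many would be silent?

Codon 1 (GCC, Ala): 3 synonymous substitutions.
Codon 2 (ACC, Thr): 3 synonymous substitutions.
Total: 3 + 3 = 6.

6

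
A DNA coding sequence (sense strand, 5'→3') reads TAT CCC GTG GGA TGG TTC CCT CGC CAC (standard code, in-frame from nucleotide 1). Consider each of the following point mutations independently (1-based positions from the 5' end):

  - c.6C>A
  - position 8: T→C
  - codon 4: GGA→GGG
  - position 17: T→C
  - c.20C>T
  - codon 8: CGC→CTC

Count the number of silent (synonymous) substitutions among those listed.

Codon 2: CCC (Pro) → CCA (Pro) — synonymous.
Codon 3: GTG (Val) → GCG (Ala) — missense.
Codon 4: GGA (Gly) → GGG (Gly) — synonymous.
Codon 6: TTC (Phe) → TCC (Ser) — missense.
Codon 7: CCT (Pro) → CTT (Leu) — missense.
Codon 8: CGC (Arg) → CTC (Leu) — missense.
Synonymous: 2 of 6.

2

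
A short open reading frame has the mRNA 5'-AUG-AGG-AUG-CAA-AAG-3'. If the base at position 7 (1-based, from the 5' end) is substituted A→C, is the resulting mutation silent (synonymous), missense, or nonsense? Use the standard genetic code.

missense

Position 7 falls in codon 3: AUG → Met.
After the substitution the codon is CUG → Leu.
Met ≠ Leu, so this is a missense mutation.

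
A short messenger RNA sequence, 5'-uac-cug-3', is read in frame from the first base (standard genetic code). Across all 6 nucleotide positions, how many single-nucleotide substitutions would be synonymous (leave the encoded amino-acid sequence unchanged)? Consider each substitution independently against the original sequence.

Codon 1 (UAC, Tyr): 1 synonymous substitution.
Codon 2 (CUG, Leu): 4 synonymous substitutions.
Total: 1 + 4 = 5.

5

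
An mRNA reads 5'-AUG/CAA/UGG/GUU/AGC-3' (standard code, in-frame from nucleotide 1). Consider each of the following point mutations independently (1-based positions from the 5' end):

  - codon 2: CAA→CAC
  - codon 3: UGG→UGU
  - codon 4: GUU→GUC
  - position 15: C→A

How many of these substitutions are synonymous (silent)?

Codon 2: CAA (Gln) → CAC (His) — missense.
Codon 3: UGG (Trp) → UGU (Cys) — missense.
Codon 4: GUU (Val) → GUC (Val) — synonymous.
Codon 5: AGC (Ser) → AGA (Arg) — missense.
Synonymous: 1 of 4.

1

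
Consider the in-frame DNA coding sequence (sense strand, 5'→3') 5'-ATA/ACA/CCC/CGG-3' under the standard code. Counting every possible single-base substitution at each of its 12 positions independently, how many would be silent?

Codon 1 (ATA, Ile): 2 synonymous substitutions.
Codon 2 (ACA, Thr): 3 synonymous substitutions.
Codon 3 (CCC, Pro): 3 synonymous substitutions.
Codon 4 (CGG, Arg): 4 synonymous substitutions.
Total: 2 + 3 + 3 + 4 = 12.

12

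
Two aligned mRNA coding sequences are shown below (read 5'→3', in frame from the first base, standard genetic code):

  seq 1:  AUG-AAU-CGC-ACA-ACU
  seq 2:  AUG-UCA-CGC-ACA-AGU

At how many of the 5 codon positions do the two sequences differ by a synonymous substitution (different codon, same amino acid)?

Codon 1: AUG Met / AUG Met — identical.
Codon 2: AAU Asn / UCA Ser — nonsynonymous.
Codon 3: CGC Arg / CGC Arg — identical.
Codon 4: ACA Thr / ACA Thr — identical.
Codon 5: ACU Thr / AGU Ser — nonsynonymous.
Synonymous differences: 0.

0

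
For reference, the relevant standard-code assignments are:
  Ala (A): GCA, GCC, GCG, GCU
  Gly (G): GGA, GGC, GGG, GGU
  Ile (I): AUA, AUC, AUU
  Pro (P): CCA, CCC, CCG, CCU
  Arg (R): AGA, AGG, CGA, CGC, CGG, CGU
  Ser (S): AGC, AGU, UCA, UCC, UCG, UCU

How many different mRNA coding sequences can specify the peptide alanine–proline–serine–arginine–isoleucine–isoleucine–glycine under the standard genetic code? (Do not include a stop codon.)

20736

Ala: 4 codons.
Pro: 4 codons.
Ser: 6 codons.
Arg: 6 codons.
Ile: 3 codons.
Ile: 3 codons.
Gly: 4 codons.
4 × 4 × 6 × 6 × 3 × 3 × 4 = 20736.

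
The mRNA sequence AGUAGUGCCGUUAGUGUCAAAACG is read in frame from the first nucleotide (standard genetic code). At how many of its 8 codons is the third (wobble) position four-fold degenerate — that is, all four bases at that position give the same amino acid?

Codon 1 AGU (Ser): third position 2-fold.
Codon 2 AGU (Ser): third position 2-fold.
Codon 3 GCC (Ala): third position 4-fold.
Codon 4 GUU (Val): third position 4-fold.
Codon 5 AGU (Ser): third position 2-fold.
Codon 6 GUC (Val): third position 4-fold.
Codon 7 AAA (Lys): third position 2-fold.
Codon 8 ACG (Thr): third position 4-fold.
Four-fold degenerate third positions: 4.

4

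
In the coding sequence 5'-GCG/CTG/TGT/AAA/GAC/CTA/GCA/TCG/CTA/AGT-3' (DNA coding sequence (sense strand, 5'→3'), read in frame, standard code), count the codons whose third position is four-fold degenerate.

Codon 1 GCG (Ala): third position 4-fold.
Codon 2 CTG (Leu): third position 4-fold.
Codon 3 TGT (Cys): third position 2-fold.
Codon 4 AAA (Lys): third position 2-fold.
Codon 5 GAC (Asp): third position 2-fold.
Codon 6 CTA (Leu): third position 4-fold.
Codon 7 GCA (Ala): third position 4-fold.
Codon 8 TCG (Ser): third position 4-fold.
Codon 9 CTA (Leu): third position 4-fold.
Codon 10 AGT (Ser): third position 2-fold.
Four-fold degenerate third positions: 6.

6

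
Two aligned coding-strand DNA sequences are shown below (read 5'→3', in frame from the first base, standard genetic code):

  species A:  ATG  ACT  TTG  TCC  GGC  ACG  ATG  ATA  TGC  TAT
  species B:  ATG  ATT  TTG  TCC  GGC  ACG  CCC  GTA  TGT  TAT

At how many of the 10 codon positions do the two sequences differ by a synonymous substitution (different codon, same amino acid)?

Codon 1: ATG Met / ATG Met — identical.
Codon 2: ACT Thr / ATT Ile — nonsynonymous.
Codon 3: TTG Leu / TTG Leu — identical.
Codon 4: TCC Ser / TCC Ser — identical.
Codon 5: GGC Gly / GGC Gly — identical.
Codon 6: ACG Thr / ACG Thr — identical.
Codon 7: ATG Met / CCC Pro — nonsynonymous.
Codon 8: ATA Ile / GTA Val — nonsynonymous.
Codon 9: TGC Cys / TGT Cys — synonymous.
Codon 10: TAT Tyr / TAT Tyr — identical.
Synonymous differences: 1.

1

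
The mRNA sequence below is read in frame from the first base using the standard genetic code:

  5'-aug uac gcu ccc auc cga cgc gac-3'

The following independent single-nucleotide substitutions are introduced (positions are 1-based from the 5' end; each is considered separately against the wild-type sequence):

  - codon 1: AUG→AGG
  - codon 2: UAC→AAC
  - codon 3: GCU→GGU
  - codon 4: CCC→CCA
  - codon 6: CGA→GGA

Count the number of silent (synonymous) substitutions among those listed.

Codon 1: AUG (Met) → AGG (Arg) — missense.
Codon 2: UAC (Tyr) → AAC (Asn) — missense.
Codon 3: GCU (Ala) → GGU (Gly) — missense.
Codon 4: CCC (Pro) → CCA (Pro) — synonymous.
Codon 6: CGA (Arg) → GGA (Gly) — missense.
Synonymous: 1 of 5.

1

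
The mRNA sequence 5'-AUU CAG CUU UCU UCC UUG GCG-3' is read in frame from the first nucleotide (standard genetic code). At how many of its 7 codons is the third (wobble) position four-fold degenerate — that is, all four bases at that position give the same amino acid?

Codon 1 AUU (Ile): third position 3-fold.
Codon 2 CAG (Gln): third position 2-fold.
Codon 3 CUU (Leu): third position 4-fold.
Codon 4 UCU (Ser): third position 4-fold.
Codon 5 UCC (Ser): third position 4-fold.
Codon 6 UUG (Leu): third position 2-fold.
Codon 7 GCG (Ala): third position 4-fold.
Four-fold degenerate third positions: 4.

4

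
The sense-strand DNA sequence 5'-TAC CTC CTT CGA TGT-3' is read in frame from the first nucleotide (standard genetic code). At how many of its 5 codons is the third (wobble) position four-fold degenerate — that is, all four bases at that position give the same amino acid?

3

Codon 1 TAC (Tyr): third position 2-fold.
Codon 2 CTC (Leu): third position 4-fold.
Codon 3 CTT (Leu): third position 4-fold.
Codon 4 CGA (Arg): third position 4-fold.
Codon 5 TGT (Cys): third position 2-fold.
Four-fold degenerate third positions: 3.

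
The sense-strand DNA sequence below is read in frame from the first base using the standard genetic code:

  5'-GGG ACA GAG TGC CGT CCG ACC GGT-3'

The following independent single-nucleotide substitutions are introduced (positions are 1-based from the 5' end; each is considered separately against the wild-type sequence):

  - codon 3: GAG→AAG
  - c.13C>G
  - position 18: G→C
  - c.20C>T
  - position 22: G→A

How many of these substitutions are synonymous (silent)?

1

Codon 3: GAG (Glu) → AAG (Lys) — missense.
Codon 5: CGT (Arg) → GGT (Gly) — missense.
Codon 6: CCG (Pro) → CCC (Pro) — synonymous.
Codon 7: ACC (Thr) → ATC (Ile) — missense.
Codon 8: GGT (Gly) → AGT (Ser) — missense.
Synonymous: 1 of 5.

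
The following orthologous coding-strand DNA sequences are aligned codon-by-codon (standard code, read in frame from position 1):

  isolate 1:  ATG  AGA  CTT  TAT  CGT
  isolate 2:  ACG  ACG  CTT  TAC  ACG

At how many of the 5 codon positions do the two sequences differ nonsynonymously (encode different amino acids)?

3

Codon 1: ATG Met / ACG Thr — nonsynonymous.
Codon 2: AGA Arg / ACG Thr — nonsynonymous.
Codon 3: CTT Leu / CTT Leu — identical.
Codon 4: TAT Tyr / TAC Tyr — synonymous.
Codon 5: CGT Arg / ACG Thr — nonsynonymous.
Nonsynonymous differences: 3.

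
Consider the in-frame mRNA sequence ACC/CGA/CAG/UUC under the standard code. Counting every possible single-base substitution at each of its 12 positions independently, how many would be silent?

9

Codon 1 (ACC, Thr): 3 synonymous substitutions.
Codon 2 (CGA, Arg): 4 synonymous substitutions.
Codon 3 (CAG, Gln): 1 synonymous substitution.
Codon 4 (UUC, Phe): 1 synonymous substitution.
Total: 3 + 4 + 1 + 1 = 9.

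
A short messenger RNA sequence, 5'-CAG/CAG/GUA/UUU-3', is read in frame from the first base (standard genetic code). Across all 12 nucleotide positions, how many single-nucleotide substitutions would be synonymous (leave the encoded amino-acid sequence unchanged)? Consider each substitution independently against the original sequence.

Codon 1 (CAG, Gln): 1 synonymous substitution.
Codon 2 (CAG, Gln): 1 synonymous substitution.
Codon 3 (GUA, Val): 3 synonymous substitutions.
Codon 4 (UUU, Phe): 1 synonymous substitution.
Total: 1 + 1 + 3 + 1 = 6.

6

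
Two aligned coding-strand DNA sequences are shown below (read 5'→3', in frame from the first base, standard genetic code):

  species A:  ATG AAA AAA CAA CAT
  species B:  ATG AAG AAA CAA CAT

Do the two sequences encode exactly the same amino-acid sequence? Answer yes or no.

Codon 1: ATG Met / ATG Met — identical.
Codon 2: AAA Lys / AAG Lys — synonymous.
Codon 3: AAA Lys / AAA Lys — identical.
Codon 4: CAA Gln / CAA Gln — identical.
Codon 5: CAT His / CAT His — identical.
Nonsynonymous differences: 0 → same protein.

yes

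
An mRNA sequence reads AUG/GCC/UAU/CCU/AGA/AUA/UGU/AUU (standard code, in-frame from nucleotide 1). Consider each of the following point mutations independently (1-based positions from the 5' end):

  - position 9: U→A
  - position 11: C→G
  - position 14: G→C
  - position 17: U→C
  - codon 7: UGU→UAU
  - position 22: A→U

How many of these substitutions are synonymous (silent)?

0

Codon 3: UAU (Tyr) → UAA (Stop) — nonsense.
Codon 4: CCU (Pro) → CGU (Arg) — missense.
Codon 5: AGA (Arg) → ACA (Thr) — missense.
Codon 6: AUA (Ile) → ACA (Thr) — missense.
Codon 7: UGU (Cys) → UAU (Tyr) — missense.
Codon 8: AUU (Ile) → UUU (Phe) — missense.
Synonymous: 0 of 6.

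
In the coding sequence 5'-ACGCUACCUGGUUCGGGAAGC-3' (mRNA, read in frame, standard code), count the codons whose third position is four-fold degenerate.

Codon 1 ACG (Thr): third position 4-fold.
Codon 2 CUA (Leu): third position 4-fold.
Codon 3 CCU (Pro): third position 4-fold.
Codon 4 GGU (Gly): third position 4-fold.
Codon 5 UCG (Ser): third position 4-fold.
Codon 6 GGA (Gly): third position 4-fold.
Codon 7 AGC (Ser): third position 2-fold.
Four-fold degenerate third positions: 6.

6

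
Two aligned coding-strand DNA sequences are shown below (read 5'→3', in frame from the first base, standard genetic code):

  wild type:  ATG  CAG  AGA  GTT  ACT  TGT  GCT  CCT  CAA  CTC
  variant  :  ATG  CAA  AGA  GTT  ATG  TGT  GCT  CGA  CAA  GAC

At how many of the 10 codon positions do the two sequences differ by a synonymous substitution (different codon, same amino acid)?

Codon 1: ATG Met / ATG Met — identical.
Codon 2: CAG Gln / CAA Gln — synonymous.
Codon 3: AGA Arg / AGA Arg — identical.
Codon 4: GTT Val / GTT Val — identical.
Codon 5: ACT Thr / ATG Met — nonsynonymous.
Codon 6: TGT Cys / TGT Cys — identical.
Codon 7: GCT Ala / GCT Ala — identical.
Codon 8: CCT Pro / CGA Arg — nonsynonymous.
Codon 9: CAA Gln / CAA Gln — identical.
Codon 10: CTC Leu / GAC Asp — nonsynonymous.
Synonymous differences: 1.

1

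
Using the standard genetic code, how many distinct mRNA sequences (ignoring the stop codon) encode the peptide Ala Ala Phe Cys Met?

64

Ala: 4 codons.
Ala: 4 codons.
Phe: 2 codons.
Cys: 2 codons.
Met: 1 codon.
4 × 4 × 2 × 2 × 1 = 64.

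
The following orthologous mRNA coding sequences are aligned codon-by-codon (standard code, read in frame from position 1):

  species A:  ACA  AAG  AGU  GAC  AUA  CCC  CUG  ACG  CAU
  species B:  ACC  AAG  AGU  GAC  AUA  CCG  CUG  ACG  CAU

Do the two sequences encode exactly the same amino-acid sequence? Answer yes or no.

yes

Codon 1: ACA Thr / ACC Thr — synonymous.
Codon 2: AAG Lys / AAG Lys — identical.
Codon 3: AGU Ser / AGU Ser — identical.
Codon 4: GAC Asp / GAC Asp — identical.
Codon 5: AUA Ile / AUA Ile — identical.
Codon 6: CCC Pro / CCG Pro — synonymous.
Codon 7: CUG Leu / CUG Leu — identical.
Codon 8: ACG Thr / ACG Thr — identical.
Codon 9: CAU His / CAU His — identical.
Nonsynonymous differences: 0 → same protein.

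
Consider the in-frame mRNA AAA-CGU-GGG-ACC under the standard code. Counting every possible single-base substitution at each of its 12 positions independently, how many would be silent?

10

Codon 1 (AAA, Lys): 1 synonymous substitution.
Codon 2 (CGU, Arg): 3 synonymous substitutions.
Codon 3 (GGG, Gly): 3 synonymous substitutions.
Codon 4 (ACC, Thr): 3 synonymous substitutions.
Total: 1 + 3 + 3 + 3 = 10.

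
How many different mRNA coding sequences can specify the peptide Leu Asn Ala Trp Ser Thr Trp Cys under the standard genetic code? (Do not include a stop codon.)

Leu: 6 codons.
Asn: 2 codons.
Ala: 4 codons.
Trp: 1 codon.
Ser: 6 codons.
Thr: 4 codons.
Trp: 1 codon.
Cys: 2 codons.
6 × 2 × 4 × 1 × 6 × 4 × 1 × 2 = 2304.

2304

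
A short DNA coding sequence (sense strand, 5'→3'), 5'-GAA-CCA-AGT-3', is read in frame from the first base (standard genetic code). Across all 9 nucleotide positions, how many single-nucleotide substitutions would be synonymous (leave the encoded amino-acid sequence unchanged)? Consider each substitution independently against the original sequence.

5

Codon 1 (GAA, Glu): 1 synonymous substitution.
Codon 2 (CCA, Pro): 3 synonymous substitutions.
Codon 3 (AGT, Ser): 1 synonymous substitution.
Total: 1 + 3 + 1 = 5.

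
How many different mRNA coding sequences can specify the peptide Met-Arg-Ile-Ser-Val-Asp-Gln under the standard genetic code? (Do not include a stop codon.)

1728

Met: 1 codon.
Arg: 6 codons.
Ile: 3 codons.
Ser: 6 codons.
Val: 4 codons.
Asp: 2 codons.
Gln: 2 codons.
1 × 6 × 3 × 6 × 4 × 2 × 2 = 1728.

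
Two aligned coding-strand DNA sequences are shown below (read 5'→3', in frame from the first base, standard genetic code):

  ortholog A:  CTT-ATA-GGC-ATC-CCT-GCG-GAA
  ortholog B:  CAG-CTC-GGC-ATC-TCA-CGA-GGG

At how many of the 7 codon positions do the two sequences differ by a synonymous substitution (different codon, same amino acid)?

0

Codon 1: CTT Leu / CAG Gln — nonsynonymous.
Codon 2: ATA Ile / CTC Leu — nonsynonymous.
Codon 3: GGC Gly / GGC Gly — identical.
Codon 4: ATC Ile / ATC Ile — identical.
Codon 5: CCT Pro / TCA Ser — nonsynonymous.
Codon 6: GCG Ala / CGA Arg — nonsynonymous.
Codon 7: GAA Glu / GGG Gly — nonsynonymous.
Synonymous differences: 0.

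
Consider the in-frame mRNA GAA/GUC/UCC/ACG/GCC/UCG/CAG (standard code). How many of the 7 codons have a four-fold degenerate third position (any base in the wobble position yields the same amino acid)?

5

Codon 1 GAA (Glu): third position 2-fold.
Codon 2 GUC (Val): third position 4-fold.
Codon 3 UCC (Ser): third position 4-fold.
Codon 4 ACG (Thr): third position 4-fold.
Codon 5 GCC (Ala): third position 4-fold.
Codon 6 UCG (Ser): third position 4-fold.
Codon 7 CAG (Gln): third position 2-fold.
Four-fold degenerate third positions: 5.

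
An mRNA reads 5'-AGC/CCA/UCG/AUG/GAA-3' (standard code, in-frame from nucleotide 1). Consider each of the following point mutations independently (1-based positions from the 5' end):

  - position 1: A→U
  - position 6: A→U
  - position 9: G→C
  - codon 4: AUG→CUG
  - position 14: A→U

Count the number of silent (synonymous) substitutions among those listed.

Codon 1: AGC (Ser) → UGC (Cys) — missense.
Codon 2: CCA (Pro) → CCU (Pro) — synonymous.
Codon 3: UCG (Ser) → UCC (Ser) — synonymous.
Codon 4: AUG (Met) → CUG (Leu) — missense.
Codon 5: GAA (Glu) → GUA (Val) — missense.
Synonymous: 2 of 5.

2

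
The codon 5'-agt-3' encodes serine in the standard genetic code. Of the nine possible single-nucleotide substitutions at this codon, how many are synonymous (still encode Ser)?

1

Position 1: none → 0 synonymous.
Position 2: none → 0 synonymous.
Position 3: AGC → 1 synonymous.
Total: 0 + 0 + 1 = 1.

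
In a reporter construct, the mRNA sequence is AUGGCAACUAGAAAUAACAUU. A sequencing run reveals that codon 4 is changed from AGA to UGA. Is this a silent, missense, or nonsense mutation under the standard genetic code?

nonsense

Position 10 falls in codon 4: AGA → Arg.
After the substitution the codon is UGA → Stop.
The new codon is a stop codon, so this is a nonsense mutation.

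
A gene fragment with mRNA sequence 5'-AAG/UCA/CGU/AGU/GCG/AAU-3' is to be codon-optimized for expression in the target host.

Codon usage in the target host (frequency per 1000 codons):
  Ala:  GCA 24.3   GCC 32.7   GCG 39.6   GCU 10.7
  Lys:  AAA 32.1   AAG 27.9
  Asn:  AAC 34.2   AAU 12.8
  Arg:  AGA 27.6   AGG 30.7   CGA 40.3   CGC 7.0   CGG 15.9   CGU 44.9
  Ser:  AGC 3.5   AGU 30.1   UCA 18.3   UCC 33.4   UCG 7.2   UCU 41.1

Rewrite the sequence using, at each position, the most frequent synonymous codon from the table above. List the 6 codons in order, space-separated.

AAA UCU CGU UCU GCG AAC

Codon 1 (Lys): best is AAA at 32.1.
Codon 2 (Ser): best is UCU at 41.1.
Codon 3 (Arg): best is CGU at 44.9.
Codon 4 (Ser): best is UCU at 41.1.
Codon 5 (Ala): best is GCG at 39.6.
Codon 6 (Asn): best is AAC at 34.2.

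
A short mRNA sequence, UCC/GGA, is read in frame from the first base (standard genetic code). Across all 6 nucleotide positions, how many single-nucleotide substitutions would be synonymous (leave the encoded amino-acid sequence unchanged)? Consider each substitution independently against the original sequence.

6

Codon 1 (UCC, Ser): 3 synonymous substitutions.
Codon 2 (GGA, Gly): 3 synonymous substitutions.
Total: 3 + 3 = 6.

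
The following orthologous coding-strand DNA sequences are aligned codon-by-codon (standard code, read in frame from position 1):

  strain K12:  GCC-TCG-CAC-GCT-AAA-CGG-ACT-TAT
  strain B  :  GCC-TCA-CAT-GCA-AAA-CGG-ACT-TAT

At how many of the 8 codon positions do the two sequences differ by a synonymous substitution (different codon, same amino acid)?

3

Codon 1: GCC Ala / GCC Ala — identical.
Codon 2: TCG Ser / TCA Ser — synonymous.
Codon 3: CAC His / CAT His — synonymous.
Codon 4: GCT Ala / GCA Ala — synonymous.
Codon 5: AAA Lys / AAA Lys — identical.
Codon 6: CGG Arg / CGG Arg — identical.
Codon 7: ACT Thr / ACT Thr — identical.
Codon 8: TAT Tyr / TAT Tyr — identical.
Synonymous differences: 3.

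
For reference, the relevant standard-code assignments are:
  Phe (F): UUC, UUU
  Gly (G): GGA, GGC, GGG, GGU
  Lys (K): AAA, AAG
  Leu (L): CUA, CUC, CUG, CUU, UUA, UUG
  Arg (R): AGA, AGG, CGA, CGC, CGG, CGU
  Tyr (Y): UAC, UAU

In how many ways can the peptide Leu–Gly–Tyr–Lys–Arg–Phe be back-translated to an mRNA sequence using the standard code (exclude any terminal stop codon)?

1152

Leu: 6 codons.
Gly: 4 codons.
Tyr: 2 codons.
Lys: 2 codons.
Arg: 6 codons.
Phe: 2 codons.
6 × 4 × 2 × 2 × 6 × 2 = 1152.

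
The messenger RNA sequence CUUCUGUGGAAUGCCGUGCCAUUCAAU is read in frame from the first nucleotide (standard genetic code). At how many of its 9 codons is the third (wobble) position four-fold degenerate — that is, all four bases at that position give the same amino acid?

Codon 1 CUU (Leu): third position 4-fold.
Codon 2 CUG (Leu): third position 4-fold.
Codon 3 UGG (Trp): third position 1-fold.
Codon 4 AAU (Asn): third position 2-fold.
Codon 5 GCC (Ala): third position 4-fold.
Codon 6 GUG (Val): third position 4-fold.
Codon 7 CCA (Pro): third position 4-fold.
Codon 8 UUC (Phe): third position 2-fold.
Codon 9 AAU (Asn): third position 2-fold.
Four-fold degenerate third positions: 5.

5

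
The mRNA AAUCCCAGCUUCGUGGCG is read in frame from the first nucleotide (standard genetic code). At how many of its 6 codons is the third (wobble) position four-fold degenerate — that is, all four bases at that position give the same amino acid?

Codon 1 AAU (Asn): third position 2-fold.
Codon 2 CCC (Pro): third position 4-fold.
Codon 3 AGC (Ser): third position 2-fold.
Codon 4 UUC (Phe): third position 2-fold.
Codon 5 GUG (Val): third position 4-fold.
Codon 6 GCG (Ala): third position 4-fold.
Four-fold degenerate third positions: 3.

3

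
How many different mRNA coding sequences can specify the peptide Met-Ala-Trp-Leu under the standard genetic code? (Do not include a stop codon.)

Met: 1 codon.
Ala: 4 codons.
Trp: 1 codon.
Leu: 6 codons.
1 × 4 × 1 × 6 = 24.

24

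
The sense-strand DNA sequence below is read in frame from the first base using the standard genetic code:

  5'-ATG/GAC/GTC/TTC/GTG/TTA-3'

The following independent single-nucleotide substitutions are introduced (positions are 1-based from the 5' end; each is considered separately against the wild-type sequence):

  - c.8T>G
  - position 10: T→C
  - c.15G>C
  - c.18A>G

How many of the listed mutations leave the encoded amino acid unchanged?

2

Codon 3: GTC (Val) → GGC (Gly) — missense.
Codon 4: TTC (Phe) → CTC (Leu) — missense.
Codon 5: GTG (Val) → GTC (Val) — synonymous.
Codon 6: TTA (Leu) → TTG (Leu) — synonymous.
Synonymous: 2 of 4.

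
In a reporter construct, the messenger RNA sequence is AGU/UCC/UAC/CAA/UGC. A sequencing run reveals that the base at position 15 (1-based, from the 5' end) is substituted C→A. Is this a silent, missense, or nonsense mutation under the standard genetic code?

Position 15 falls in codon 5: UGC → Cys.
After the substitution the codon is UGA → Stop.
The new codon is a stop codon, so this is a nonsense mutation.

nonsense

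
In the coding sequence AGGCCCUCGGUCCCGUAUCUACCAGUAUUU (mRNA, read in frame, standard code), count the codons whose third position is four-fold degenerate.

Codon 1 AGG (Arg): third position 2-fold.
Codon 2 CCC (Pro): third position 4-fold.
Codon 3 UCG (Ser): third position 4-fold.
Codon 4 GUC (Val): third position 4-fold.
Codon 5 CCG (Pro): third position 4-fold.
Codon 6 UAU (Tyr): third position 2-fold.
Codon 7 CUA (Leu): third position 4-fold.
Codon 8 CCA (Pro): third position 4-fold.
Codon 9 GUA (Val): third position 4-fold.
Codon 10 UUU (Phe): third position 2-fold.
Four-fold degenerate third positions: 7.

7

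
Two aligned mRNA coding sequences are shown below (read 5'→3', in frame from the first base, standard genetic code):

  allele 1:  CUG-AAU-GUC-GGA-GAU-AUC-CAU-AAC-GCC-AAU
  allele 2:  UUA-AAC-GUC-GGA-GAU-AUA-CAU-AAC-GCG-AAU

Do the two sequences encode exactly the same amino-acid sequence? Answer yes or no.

Codon 1: CUG Leu / UUA Leu — synonymous.
Codon 2: AAU Asn / AAC Asn — synonymous.
Codon 3: GUC Val / GUC Val — identical.
Codon 4: GGA Gly / GGA Gly — identical.
Codon 5: GAU Asp / GAU Asp — identical.
Codon 6: AUC Ile / AUA Ile — synonymous.
Codon 7: CAU His / CAU His — identical.
Codon 8: AAC Asn / AAC Asn — identical.
Codon 9: GCC Ala / GCG Ala — synonymous.
Codon 10: AAU Asn / AAU Asn — identical.
Nonsynonymous differences: 0 → same protein.

yes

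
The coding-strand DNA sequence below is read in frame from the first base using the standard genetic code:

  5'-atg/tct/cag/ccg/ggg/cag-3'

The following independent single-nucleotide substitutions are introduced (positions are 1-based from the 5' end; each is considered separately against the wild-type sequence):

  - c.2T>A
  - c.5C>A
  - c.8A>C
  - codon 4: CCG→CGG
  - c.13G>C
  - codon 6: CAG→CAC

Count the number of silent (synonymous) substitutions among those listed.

0

Codon 1: ATG (Met) → AAG (Lys) — missense.
Codon 2: TCT (Ser) → TAT (Tyr) — missense.
Codon 3: CAG (Gln) → CCG (Pro) — missense.
Codon 4: CCG (Pro) → CGG (Arg) — missense.
Codon 5: GGG (Gly) → CGG (Arg) — missense.
Codon 6: CAG (Gln) → CAC (His) — missense.
Synonymous: 0 of 6.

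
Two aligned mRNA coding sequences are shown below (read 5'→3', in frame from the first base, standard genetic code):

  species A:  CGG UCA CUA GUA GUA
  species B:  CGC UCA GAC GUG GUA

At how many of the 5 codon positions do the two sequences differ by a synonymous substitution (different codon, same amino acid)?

Codon 1: CGG Arg / CGC Arg — synonymous.
Codon 2: UCA Ser / UCA Ser — identical.
Codon 3: CUA Leu / GAC Asp — nonsynonymous.
Codon 4: GUA Val / GUG Val — synonymous.
Codon 5: GUA Val / GUA Val — identical.
Synonymous differences: 2.

2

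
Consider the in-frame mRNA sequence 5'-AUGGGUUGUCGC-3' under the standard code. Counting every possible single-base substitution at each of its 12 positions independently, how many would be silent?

Codon 1 (AUG, Met): 0 synonymous substitutions.
Codon 2 (GGU, Gly): 3 synonymous substitutions.
Codon 3 (UGU, Cys): 1 synonymous substitution.
Codon 4 (CGC, Arg): 3 synonymous substitutions.
Total: 0 + 3 + 1 + 3 = 7.

7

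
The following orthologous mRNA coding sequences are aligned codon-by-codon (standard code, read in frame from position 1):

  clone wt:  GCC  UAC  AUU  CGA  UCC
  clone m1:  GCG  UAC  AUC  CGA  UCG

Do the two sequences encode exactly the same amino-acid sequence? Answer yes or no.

yes

Codon 1: GCC Ala / GCG Ala — synonymous.
Codon 2: UAC Tyr / UAC Tyr — identical.
Codon 3: AUU Ile / AUC Ile — synonymous.
Codon 4: CGA Arg / CGA Arg — identical.
Codon 5: UCC Ser / UCG Ser — synonymous.
Nonsynonymous differences: 0 → same protein.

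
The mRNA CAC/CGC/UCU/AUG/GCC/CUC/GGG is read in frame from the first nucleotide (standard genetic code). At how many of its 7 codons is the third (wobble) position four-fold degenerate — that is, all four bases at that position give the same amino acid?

5

Codon 1 CAC (His): third position 2-fold.
Codon 2 CGC (Arg): third position 4-fold.
Codon 3 UCU (Ser): third position 4-fold.
Codon 4 AUG (Met): third position 1-fold.
Codon 5 GCC (Ala): third position 4-fold.
Codon 6 CUC (Leu): third position 4-fold.
Codon 7 GGG (Gly): third position 4-fold.
Four-fold degenerate third positions: 5.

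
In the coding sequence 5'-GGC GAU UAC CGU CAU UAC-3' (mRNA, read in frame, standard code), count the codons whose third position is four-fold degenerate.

Codon 1 GGC (Gly): third position 4-fold.
Codon 2 GAU (Asp): third position 2-fold.
Codon 3 UAC (Tyr): third position 2-fold.
Codon 4 CGU (Arg): third position 4-fold.
Codon 5 CAU (His): third position 2-fold.
Codon 6 UAC (Tyr): third position 2-fold.
Four-fold degenerate third positions: 2.

2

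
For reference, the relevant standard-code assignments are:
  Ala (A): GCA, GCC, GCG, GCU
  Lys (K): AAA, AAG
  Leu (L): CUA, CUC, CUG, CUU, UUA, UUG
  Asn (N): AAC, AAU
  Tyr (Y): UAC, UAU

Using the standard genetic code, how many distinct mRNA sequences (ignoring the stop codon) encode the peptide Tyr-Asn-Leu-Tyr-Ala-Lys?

Tyr: 2 codons.
Asn: 2 codons.
Leu: 6 codons.
Tyr: 2 codons.
Ala: 4 codons.
Lys: 2 codons.
2 × 2 × 6 × 2 × 4 × 2 = 384.

384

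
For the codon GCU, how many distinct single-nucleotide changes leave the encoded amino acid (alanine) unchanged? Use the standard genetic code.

3

Position 1: none → 0 synonymous.
Position 2: none → 0 synonymous.
Position 3: GCC, GCA, GCG → 3 synonymous.
Total: 0 + 0 + 3 = 3.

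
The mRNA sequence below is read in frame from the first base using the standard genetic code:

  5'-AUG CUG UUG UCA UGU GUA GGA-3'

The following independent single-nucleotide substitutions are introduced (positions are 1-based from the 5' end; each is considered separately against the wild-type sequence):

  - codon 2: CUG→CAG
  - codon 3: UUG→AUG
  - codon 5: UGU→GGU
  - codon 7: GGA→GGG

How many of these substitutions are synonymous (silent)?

Codon 2: CUG (Leu) → CAG (Gln) — missense.
Codon 3: UUG (Leu) → AUG (Met) — missense.
Codon 5: UGU (Cys) → GGU (Gly) — missense.
Codon 7: GGA (Gly) → GGG (Gly) — synonymous.
Synonymous: 1 of 4.

1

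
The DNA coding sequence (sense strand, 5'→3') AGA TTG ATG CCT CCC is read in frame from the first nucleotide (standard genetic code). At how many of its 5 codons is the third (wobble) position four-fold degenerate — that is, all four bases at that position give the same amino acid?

2

Codon 1 AGA (Arg): third position 2-fold.
Codon 2 TTG (Leu): third position 2-fold.
Codon 3 ATG (Met): third position 1-fold.
Codon 4 CCT (Pro): third position 4-fold.
Codon 5 CCC (Pro): third position 4-fold.
Four-fold degenerate third positions: 2.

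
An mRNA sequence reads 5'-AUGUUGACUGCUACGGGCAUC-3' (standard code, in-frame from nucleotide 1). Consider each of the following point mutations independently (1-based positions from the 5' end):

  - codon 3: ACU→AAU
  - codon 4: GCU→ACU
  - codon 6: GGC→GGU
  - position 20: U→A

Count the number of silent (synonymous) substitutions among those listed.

Codon 3: ACU (Thr) → AAU (Asn) — missense.
Codon 4: GCU (Ala) → ACU (Thr) — missense.
Codon 6: GGC (Gly) → GGU (Gly) — synonymous.
Codon 7: AUC (Ile) → AAC (Asn) — missense.
Synonymous: 1 of 4.

1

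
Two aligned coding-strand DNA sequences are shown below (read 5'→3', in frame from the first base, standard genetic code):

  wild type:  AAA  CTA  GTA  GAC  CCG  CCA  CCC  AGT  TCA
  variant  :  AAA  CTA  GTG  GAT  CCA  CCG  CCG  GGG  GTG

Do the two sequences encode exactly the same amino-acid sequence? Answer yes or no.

Codon 1: AAA Lys / AAA Lys — identical.
Codon 2: CTA Leu / CTA Leu — identical.
Codon 3: GTA Val / GTG Val — synonymous.
Codon 4: GAC Asp / GAT Asp — synonymous.
Codon 5: CCG Pro / CCA Pro — synonymous.
Codon 6: CCA Pro / CCG Pro — synonymous.
Codon 7: CCC Pro / CCG Pro — synonymous.
Codon 8: AGT Ser / GGG Gly — nonsynonymous.
Codon 9: TCA Ser / GTG Val — nonsynonymous.
Nonsynonymous differences: 2 → different protein.

no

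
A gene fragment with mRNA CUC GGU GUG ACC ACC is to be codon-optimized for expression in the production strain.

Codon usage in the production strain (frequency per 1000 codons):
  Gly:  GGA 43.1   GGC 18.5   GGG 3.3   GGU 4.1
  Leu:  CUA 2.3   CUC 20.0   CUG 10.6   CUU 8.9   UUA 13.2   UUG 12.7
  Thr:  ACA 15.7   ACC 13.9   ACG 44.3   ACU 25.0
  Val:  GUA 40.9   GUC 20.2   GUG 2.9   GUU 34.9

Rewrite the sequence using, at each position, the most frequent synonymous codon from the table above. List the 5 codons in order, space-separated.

Codon 1 (Leu): best is CUC at 20.0.
Codon 2 (Gly): best is GGA at 43.1.
Codon 3 (Val): best is GUA at 40.9.
Codon 4 (Thr): best is ACG at 44.3.
Codon 5 (Thr): best is ACG at 44.3.

CUC GGA GUA ACG ACG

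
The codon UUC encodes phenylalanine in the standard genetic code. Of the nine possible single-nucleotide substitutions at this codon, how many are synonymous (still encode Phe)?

Position 1: none → 0 synonymous.
Position 2: none → 0 synonymous.
Position 3: UUU → 1 synonymous.
Total: 0 + 0 + 1 = 1.

1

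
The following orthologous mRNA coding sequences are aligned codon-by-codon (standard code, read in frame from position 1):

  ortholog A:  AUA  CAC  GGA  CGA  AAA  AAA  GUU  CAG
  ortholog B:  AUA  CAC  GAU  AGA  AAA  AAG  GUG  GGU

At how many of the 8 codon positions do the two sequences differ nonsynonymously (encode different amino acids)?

Codon 1: AUA Ile / AUA Ile — identical.
Codon 2: CAC His / CAC His — identical.
Codon 3: GGA Gly / GAU Asp — nonsynonymous.
Codon 4: CGA Arg / AGA Arg — synonymous.
Codon 5: AAA Lys / AAA Lys — identical.
Codon 6: AAA Lys / AAG Lys — synonymous.
Codon 7: GUU Val / GUG Val — synonymous.
Codon 8: CAG Gln / GGU Gly — nonsynonymous.
Nonsynonymous differences: 2.

2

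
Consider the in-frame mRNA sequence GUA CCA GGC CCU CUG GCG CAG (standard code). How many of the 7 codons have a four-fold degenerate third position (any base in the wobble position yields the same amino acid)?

Codon 1 GUA (Val): third position 4-fold.
Codon 2 CCA (Pro): third position 4-fold.
Codon 3 GGC (Gly): third position 4-fold.
Codon 4 CCU (Pro): third position 4-fold.
Codon 5 CUG (Leu): third position 4-fold.
Codon 6 GCG (Ala): third position 4-fold.
Codon 7 CAG (Gln): third position 2-fold.
Four-fold degenerate third positions: 6.

6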